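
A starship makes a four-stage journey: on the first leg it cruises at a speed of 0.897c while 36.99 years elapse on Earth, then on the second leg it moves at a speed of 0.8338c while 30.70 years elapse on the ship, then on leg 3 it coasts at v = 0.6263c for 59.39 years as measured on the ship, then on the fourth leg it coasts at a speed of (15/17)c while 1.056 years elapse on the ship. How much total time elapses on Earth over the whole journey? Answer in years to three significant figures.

Δt = 171 years

Leg 1: 36.99 years is already measured on Earth.
Leg 2: γ = 1/√(1 − 0.8338²) = 1/√0.3048 = 1.811; Δt_2 = 1.811 × 30.70 = 55.61 years.
Leg 3: γ = 1/√(1 − 0.6263²) = 1/√0.6077 = 1.283; Δt_3 = 1.283 × 59.39 = 76.18 years.
Leg 4: γ = 1/√(1 − (15/17)²) = 17/8 = 2.125; Δt_4 = 2.125 × 1.056 = 2.244 years.
Total: 36.99 + 55.61 + 76.18 + 2.244 years.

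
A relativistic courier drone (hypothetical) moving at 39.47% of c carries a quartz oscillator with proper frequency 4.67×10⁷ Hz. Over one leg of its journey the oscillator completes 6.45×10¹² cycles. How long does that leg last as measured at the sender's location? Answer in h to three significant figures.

Δt = 41.8 h

β = 0.3947; γ = 1/√(1 − 0.3947²) = 1/√0.8442 = 1.088
Proper time for N cycles: τ = N/f = 6.45×10¹²/(4.67×10⁷) = 1.381×10⁵ s = 38.37 h.
Lab-frame duration Δt = γτ = 1.088 × 38.37 = 41.76 h.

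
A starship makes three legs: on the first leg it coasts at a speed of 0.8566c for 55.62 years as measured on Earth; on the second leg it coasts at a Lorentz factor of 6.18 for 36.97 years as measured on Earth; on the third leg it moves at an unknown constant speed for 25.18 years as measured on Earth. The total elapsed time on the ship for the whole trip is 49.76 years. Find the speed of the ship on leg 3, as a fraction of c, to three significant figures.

Leg 1: γ = 1/√(1 − 0.8566²) = 1/√0.2662 = 1.938; τ_1 = 55.62/1.938 = 28.70 years.
Leg 2: γ = 6.18; τ_2 = 36.97/6.180 = 5.982 years.
Leg 3: speed unknown; τ_3 = 25.18/γ_3.
Total proper time: 28.70 + 5.982 + τ_3 = 49.76, so τ_3 = 49.76 − 34.68 = 15.08 years.
γ_3 = 25.18/15.08 = 1.670; β = √(1 − 1/γ²) = √0.6414.

β = 0.801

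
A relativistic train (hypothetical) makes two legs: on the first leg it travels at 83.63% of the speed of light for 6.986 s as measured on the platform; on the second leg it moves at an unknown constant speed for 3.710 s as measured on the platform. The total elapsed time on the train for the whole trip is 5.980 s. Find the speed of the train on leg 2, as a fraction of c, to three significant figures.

Leg 1: β = 0.8363; γ = 1/√(1 − 0.8363²) = 1/√0.3006 = 1.824; τ_1 = 6.986/1.824 = 3.830 s.
Leg 2: speed unknown; τ_2 = 3.710/γ_2.
Total proper time: 3.830 + τ_2 = 5.980, so τ_2 = 5.980 − 3.830 = 2.150 s.
γ_2 = 3.710/2.150 = 1.726; β = √(1 − 1/γ²) = √0.6642.

β = 0.815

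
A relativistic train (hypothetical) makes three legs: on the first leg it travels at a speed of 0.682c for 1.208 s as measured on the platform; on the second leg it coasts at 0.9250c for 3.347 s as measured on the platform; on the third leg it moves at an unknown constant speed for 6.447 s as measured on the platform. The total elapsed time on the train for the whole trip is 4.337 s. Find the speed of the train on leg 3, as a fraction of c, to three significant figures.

β = 0.941

Leg 1: γ = 1/√(1 − 0.682²) = 1/√0.5349 = 1.367; τ_1 = 1.208/1.367 = 0.8835 s.
Leg 2: γ = 1/√(1 − 0.9250²) = 1/√0.1444 = 2.632; τ_2 = 3.347/2.632 = 1.272 s.
Leg 3: speed unknown; τ_3 = 6.447/γ_3.
Total proper time: 0.8835 + 1.272 + τ_3 = 4.337, so τ_3 = 4.337 − 2.155 = 2.182 s.
γ_3 = 6.447/2.182 = 2.955; β = √(1 − 1/γ²) = √0.8855.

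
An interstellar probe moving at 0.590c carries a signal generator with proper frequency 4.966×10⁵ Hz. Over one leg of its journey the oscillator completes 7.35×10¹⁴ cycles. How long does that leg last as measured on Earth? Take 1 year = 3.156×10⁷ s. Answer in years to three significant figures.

γ = 1/√(1 − 0.590²) = 1/√0.6519 = 1.239
Proper time for N cycles: τ = N/f = 7.35×10¹⁴/(4.966×10⁵) = 1.480×10⁹ s = 46.90 years.
Lab-frame duration Δt = γτ = 1.239 × 46.90 = 58.08 years.

Δt = 58.1 years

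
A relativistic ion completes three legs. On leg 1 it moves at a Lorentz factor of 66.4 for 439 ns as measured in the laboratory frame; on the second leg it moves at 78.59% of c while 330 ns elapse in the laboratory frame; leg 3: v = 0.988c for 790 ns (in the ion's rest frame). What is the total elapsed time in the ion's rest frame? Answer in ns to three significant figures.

Leg 1: γ = 66.4; τ_1 = 439/66.40 = 6.611 ns.
Leg 2: β = 0.7859; γ = 1/√(1 − 0.7859²) = 1/√0.3824 = 1.617; τ_2 = 330/1.617 = 204.1 ns.
Leg 3: 790 ns is already measured in the ion's rest frame.
Total: 6.611 + 204.1 + 790.0 ns.

τ = 1000 ns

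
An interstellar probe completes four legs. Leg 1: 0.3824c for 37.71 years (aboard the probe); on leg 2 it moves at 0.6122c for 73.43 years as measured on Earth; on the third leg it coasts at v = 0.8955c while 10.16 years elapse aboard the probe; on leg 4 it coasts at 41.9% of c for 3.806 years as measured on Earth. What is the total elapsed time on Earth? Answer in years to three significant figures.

Δt = 141 years

Leg 1: γ = 1/√(1 − 0.3824²) = 1/√0.8538 = 1.082; Δt_1 = 1.082 × 37.71 = 40.81 years.
Leg 2: 73.43 years is already measured on Earth.
Leg 3: γ = 1/√(1 − 0.8955²) = 1/√0.1981 = 2.247; Δt_3 = 2.247 × 10.16 = 22.83 years.
Leg 4: 3.806 years is already measured on Earth.
Total: 40.81 + 73.43 + 22.83 + 3.806 years.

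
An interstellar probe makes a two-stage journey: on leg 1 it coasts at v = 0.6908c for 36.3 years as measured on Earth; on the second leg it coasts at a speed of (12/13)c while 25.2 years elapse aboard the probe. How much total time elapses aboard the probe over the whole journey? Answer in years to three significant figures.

τ = 51.4 years

Leg 1: γ = 1/√(1 − 0.6908²) = 1/√0.5228 = 1.383; τ_1 = 36.3/1.383 = 26.25 years.
Leg 2: 25.2 years is already measured aboard the probe.
Total: 26.25 + 25.20 years.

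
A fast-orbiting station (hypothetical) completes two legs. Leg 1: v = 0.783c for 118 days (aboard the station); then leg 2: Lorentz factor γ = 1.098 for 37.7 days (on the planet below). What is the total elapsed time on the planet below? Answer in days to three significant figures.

Leg 1: γ = 1/√(1 − 0.783²) = 1/√0.3869 = 1.608; Δt_1 = 1.608 × 118 = 189.7 days.
Leg 2: 37.7 days is already measured on the planet below.
Total: 189.7 + 37.70 days.

Δt = 227 days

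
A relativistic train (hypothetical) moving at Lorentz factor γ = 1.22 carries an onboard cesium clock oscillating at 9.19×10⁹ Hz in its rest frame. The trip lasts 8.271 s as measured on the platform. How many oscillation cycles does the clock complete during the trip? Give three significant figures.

γ = 1.22
The oscillator's own cycle count is N = f × τ where τ is the proper time on the train. τ = Δt/γ = 8.271/1.220 = 6.780 s = 6.780×10⁰ s.
N = 9.19×10⁹ × 6.780×10⁰ = 6.230×10¹⁰.

N = 6.23×10¹⁰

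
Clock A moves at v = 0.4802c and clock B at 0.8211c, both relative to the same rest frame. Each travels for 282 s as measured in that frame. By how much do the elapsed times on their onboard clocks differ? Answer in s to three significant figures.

A: γ = 1/√(1 − 0.4802²) = 1/√0.7694 = 1.140; τ_A = 282/1.140 = 247.4 s.
B: γ = 1/√(1 − 0.8211²) = 1/√0.3258 = 1.752; τ_B = 282/1.752 = 161.0 s.

|τ_A − τ_B| = 86.4 s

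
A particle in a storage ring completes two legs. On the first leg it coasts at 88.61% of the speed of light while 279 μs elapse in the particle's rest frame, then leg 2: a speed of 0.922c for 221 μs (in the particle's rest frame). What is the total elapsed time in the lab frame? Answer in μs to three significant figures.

Δt = 1170 μs

Leg 1: β = 0.8861; γ = 1/√(1 − 0.8861²) = 1/√0.2148 = 2.158; Δt_1 = 2.158 × 279 = 601.9 μs.
Leg 2: γ = 1/√(1 − 0.922²) = 1/√0.1499 = 2.583; Δt_2 = 2.583 × 221 = 570.8 μs.
Total: 601.9 + 570.8 μs.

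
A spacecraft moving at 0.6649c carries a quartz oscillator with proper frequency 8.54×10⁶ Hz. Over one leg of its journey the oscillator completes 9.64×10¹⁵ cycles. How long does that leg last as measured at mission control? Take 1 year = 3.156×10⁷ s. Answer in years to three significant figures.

γ = 1/√(1 − 0.6649²) = 1/√0.5579 = 1.339
Proper time for N cycles: τ = N/f = 9.64×10¹⁵/(8.54×10⁶) = 1.129×10⁹ s = 35.77 years.
Lab-frame duration Δt = γτ = 1.339 × 35.77 = 47.89 years.

Δt = 47.9 years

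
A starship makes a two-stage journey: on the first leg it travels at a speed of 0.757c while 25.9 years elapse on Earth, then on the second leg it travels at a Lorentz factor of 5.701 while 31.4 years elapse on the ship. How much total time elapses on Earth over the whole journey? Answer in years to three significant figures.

Δt = 205 years

Leg 1: 25.9 years is already measured on Earth.
Leg 2: γ = 5.701; Δt_2 = 5.701 × 31.4 = 179.0 years.
Total: 25.90 + 179.0 years.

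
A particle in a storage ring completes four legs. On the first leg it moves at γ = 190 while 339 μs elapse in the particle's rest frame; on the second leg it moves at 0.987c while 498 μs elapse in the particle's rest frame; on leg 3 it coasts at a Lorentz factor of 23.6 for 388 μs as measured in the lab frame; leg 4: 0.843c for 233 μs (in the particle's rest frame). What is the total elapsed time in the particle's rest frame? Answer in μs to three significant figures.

τ = 1090 μs

Leg 1: 339 μs is already measured in the particle's rest frame.
Leg 2: 498 μs is already measured in the particle's rest frame.
Leg 3: γ = 23.6; τ_3 = 388/23.60 = 16.44 μs.
Leg 4: 233 μs is already measured in the particle's rest frame.
Total: 339.0 + 498.0 + 16.44 + 233.0 μs.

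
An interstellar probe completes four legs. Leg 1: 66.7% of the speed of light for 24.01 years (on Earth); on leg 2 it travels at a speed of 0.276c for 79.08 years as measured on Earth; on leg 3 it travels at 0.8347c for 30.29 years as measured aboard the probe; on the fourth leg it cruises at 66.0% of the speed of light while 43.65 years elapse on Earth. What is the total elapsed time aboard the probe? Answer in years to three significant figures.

τ = 157 years

Leg 1: β = 0.667; γ = 1/√(1 − 0.667²) = 1/√0.5551 = 1.342; τ_1 = 24.01/1.342 = 17.89 years.
Leg 2: γ = 1/√(1 − 0.276²) = 1/√0.9238 = 1.040; τ_2 = 79.08/1.040 = 76.01 years.
Leg 3: 30.29 years is already measured aboard the probe.
Leg 4: β = 0.660; γ = 1/√(1 − 0.660²) = 1/√0.5644 = 1.331; τ_4 = 43.65/1.331 = 32.79 years.
Total: 17.89 + 76.01 + 30.29 + 32.79 years.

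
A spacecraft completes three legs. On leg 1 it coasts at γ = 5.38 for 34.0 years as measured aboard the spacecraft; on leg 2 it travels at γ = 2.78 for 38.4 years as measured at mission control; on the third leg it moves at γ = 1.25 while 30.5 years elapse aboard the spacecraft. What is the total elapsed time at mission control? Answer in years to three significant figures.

Leg 1: γ = 5.38; Δt_1 = 5.380 × 34.0 = 182.9 years.
Leg 2: 38.4 years is already measured at mission control.
Leg 3: γ = 1.25; Δt_3 = 1.250 × 30.5 = 38.12 years.
Total: 182.9 + 38.40 + 38.12 years.

Δt = 259 years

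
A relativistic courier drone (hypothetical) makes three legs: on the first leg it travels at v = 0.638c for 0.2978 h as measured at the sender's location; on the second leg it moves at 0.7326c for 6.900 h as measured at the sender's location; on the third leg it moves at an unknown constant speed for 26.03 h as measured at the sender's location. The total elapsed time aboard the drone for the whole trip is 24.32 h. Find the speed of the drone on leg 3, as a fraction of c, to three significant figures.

Leg 1: γ = 1/√(1 − 0.638²) = 1/√0.5930 = 1.299; τ_1 = 0.2978/1.299 = 0.2293 h.
Leg 2: γ = 1/√(1 − 0.7326²) = 1/√0.4633 = 1.469; τ_2 = 6.900/1.469 = 4.697 h.
Leg 3: speed unknown; τ_3 = 26.03/γ_3.
Total proper time: 0.2293 + 4.697 + τ_3 = 24.32, so τ_3 = 24.32 − 4.926 = 19.39 h.
γ_3 = 26.03/19.39 = 1.342; β = √(1 − 1/γ²) = √0.4449.

β = 0.667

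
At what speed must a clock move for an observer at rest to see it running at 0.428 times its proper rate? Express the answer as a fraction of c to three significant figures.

β = 0.904

Rate ratio = 1/γ, so γ = 1/0.428 = 2.336.
β = √(1 − 1/γ²) = √(1 − 0.428²) = √0.8168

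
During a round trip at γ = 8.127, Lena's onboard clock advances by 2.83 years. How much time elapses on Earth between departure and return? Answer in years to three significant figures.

γ = 8.127
Earth-frame duration is the dilated interval: Δt = γτ = 8.127 × 2.83 years.

Δt = 23.0 years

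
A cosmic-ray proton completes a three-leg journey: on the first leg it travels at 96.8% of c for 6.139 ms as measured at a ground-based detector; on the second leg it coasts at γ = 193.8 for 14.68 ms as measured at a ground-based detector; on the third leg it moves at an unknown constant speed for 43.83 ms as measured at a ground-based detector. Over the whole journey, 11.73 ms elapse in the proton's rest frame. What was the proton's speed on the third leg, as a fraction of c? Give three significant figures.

Leg 1: β = 0.968; γ = 1/√(1 − 0.968²) = 1/√0.06298 = 3.985; τ_1 = 6.139/3.985 = 1.541 ms.
Leg 2: γ = 193.8; τ_2 = 14.68/193.8 = 0.07575 ms.
Leg 3: speed unknown; τ_3 = 43.83/γ_3.
Total proper time: 1.541 + 0.07575 + τ_3 = 11.73, so τ_3 = 11.73 − 1.616 = 10.11 ms.
γ_3 = 43.83/10.11 = 4.334; β = √(1 − 1/γ²) = √0.9468.

β = 0.973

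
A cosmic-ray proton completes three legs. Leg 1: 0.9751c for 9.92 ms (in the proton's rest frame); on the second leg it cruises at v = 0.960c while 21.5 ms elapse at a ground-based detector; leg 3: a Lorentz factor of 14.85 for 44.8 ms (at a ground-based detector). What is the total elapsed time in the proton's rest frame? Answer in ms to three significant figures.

Leg 1: 9.92 ms is already measured in the proton's rest frame.
Leg 2: γ = 1/√(1 − 0.960²) = 1/√0.07840 = 3.571; τ_2 = 21.5/3.571 = 6.020 ms.
Leg 3: γ = 14.85; τ_3 = 44.8/14.85 = 3.017 ms.
Total: 9.920 + 6.020 + 3.017 ms.

τ = 19.0 ms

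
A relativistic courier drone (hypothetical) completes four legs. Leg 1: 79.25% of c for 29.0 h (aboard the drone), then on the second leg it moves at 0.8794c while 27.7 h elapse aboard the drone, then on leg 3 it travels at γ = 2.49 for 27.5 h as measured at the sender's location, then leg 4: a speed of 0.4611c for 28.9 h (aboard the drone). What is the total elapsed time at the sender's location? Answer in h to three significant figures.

Δt = 166 h

Leg 1: β = 0.7925; γ = 1/√(1 − 0.7925²) = 1/√0.3719 = 1.640; Δt_1 = 1.640 × 29.0 = 47.55 h.
Leg 2: γ = 1/√(1 − 0.8794²) = 1/√0.2267 = 2.100; Δt_2 = 2.100 × 27.7 = 58.18 h.
Leg 3: 27.5 h is already measured at the sender's location.
Leg 4: γ = 1/√(1 − 0.4611²) = 1/√0.7874 = 1.127; Δt_4 = 1.127 × 28.9 = 32.57 h.
Total: 47.55 + 58.18 + 27.50 + 32.57 h.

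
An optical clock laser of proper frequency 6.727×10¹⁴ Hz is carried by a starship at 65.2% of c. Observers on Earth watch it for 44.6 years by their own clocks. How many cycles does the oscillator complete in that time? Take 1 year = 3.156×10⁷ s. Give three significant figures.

β = 0.652; γ = 1/√(1 − 0.652²) = 1/√0.5749 = 1.319
During 44.6 years of lab time, the oscillator's proper time advances by τ = Δt/γ = 44.6/1.319 = 33.82 years = 1.067×10⁹ s.
N = f × τ = 6.727×10¹⁴ × 1.067×10⁹ = 7.179×10²³.

N = 7.18×10²³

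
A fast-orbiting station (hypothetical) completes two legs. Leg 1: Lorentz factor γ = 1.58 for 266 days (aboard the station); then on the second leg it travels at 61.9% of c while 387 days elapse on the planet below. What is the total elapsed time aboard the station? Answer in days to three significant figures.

τ = 570 days

Leg 1: 266 days is already measured aboard the station.
Leg 2: β = 0.619; γ = 1/√(1 − 0.619²) = 1/√0.6168 = 1.273; τ_2 = 387/1.273 = 303.9 days.
Total: 266.0 + 303.9 days.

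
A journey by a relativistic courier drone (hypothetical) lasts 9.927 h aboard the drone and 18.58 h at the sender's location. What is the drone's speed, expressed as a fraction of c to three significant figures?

The proper time is measured aboard the drone (both events occur at the drone's location); Δt is measured at the sender's location. γ = Δt/τ = 18.58/9.927 = 1.872.
β = √(1 − 1/γ²) = √(1 − 0.2855) = √0.7145

v = 0.845c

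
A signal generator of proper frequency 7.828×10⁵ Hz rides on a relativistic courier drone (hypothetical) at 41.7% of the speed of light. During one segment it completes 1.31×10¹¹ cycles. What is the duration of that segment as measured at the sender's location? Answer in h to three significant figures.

β = 0.417; γ = 1/√(1 − 0.417²) = 1/√0.8261 = 1.100
Proper time for N cycles: τ = N/f = 1.31×10¹¹/(7.828×10⁵) = 1.673×10⁵ s = 46.49 h.
Lab-frame duration Δt = γτ = 1.100 × 46.49 = 51.14 h.

Δt = 51.1 h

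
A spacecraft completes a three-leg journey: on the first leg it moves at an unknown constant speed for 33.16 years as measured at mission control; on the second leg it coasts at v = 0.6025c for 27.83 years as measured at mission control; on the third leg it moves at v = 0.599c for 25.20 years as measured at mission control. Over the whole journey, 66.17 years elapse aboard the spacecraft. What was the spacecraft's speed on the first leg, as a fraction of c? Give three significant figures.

Leg 1: speed unknown; τ_1 = 33.16/γ_1.
Leg 2: γ = 1/√(1 − 0.6025²) = 1/√0.6370 = 1.253; τ_2 = 27.83/1.253 = 22.21 years.
Leg 3: γ = 1/√(1 − 0.599²) = 1/√0.6412 = 1.249; τ_3 = 25.20/1.249 = 20.18 years.
Total proper time: τ_1 + 22.21 + 20.18 = 66.17, so τ_1 = 66.17 − 42.39 = 23.78 years.
γ_1 = 33.16/23.78 = 1.394; β = √(1 − 1/γ²) = √0.4857.

β = 0.697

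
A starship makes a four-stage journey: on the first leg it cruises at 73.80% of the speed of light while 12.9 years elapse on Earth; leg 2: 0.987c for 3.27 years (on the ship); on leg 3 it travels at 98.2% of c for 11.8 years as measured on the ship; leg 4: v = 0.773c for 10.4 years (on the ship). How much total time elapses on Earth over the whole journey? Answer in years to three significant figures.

Leg 1: 12.9 years is already measured on Earth.
Leg 2: γ = 1/√(1 − 0.987²) = 1/√0.02583 = 6.222; Δt_2 = 6.222 × 3.27 = 20.35 years.
Leg 3: β = 0.982; γ = 1/√(1 − 0.982²) = 1/√0.03568 = 5.294; Δt_3 = 5.294 × 11.8 = 62.47 years.
Leg 4: γ = 1/√(1 − 0.773²) = 1/√0.4025 = 1.576; Δt_4 = 1.576 × 10.4 = 16.39 years.
Total: 12.90 + 20.35 + 62.47 + 16.39 years.

Δt = 112 years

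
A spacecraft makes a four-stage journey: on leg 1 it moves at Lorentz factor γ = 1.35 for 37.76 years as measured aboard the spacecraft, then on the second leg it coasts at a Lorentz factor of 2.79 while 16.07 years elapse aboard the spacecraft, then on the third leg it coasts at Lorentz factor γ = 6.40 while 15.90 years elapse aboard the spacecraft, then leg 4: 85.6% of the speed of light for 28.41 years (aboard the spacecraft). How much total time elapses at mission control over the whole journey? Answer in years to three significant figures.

Leg 1: γ = 1.35; Δt_1 = 1.350 × 37.76 = 50.98 years.
Leg 2: γ = 2.79; Δt_2 = 2.790 × 16.07 = 44.84 years.
Leg 3: γ = 6.40; Δt_3 = 6.400 × 15.90 = 101.8 years.
Leg 4: β = 0.856; γ = 1/√(1 − 0.856²) = 1/√0.2673 = 1.934; Δt_4 = 1.934 × 28.41 = 54.95 years.
Total: 50.98 + 44.84 + 101.8 + 54.95 years.

Δt = 253 years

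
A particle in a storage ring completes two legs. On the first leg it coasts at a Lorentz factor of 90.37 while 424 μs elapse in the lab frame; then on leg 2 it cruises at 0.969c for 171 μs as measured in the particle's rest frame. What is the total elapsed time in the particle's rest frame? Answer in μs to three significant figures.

Leg 1: γ = 90.37; τ_1 = 424/90.37 = 4.692 μs.
Leg 2: 171 μs is already measured in the particle's rest frame.
Total: 4.692 + 171.0 μs.

τ = 176 μs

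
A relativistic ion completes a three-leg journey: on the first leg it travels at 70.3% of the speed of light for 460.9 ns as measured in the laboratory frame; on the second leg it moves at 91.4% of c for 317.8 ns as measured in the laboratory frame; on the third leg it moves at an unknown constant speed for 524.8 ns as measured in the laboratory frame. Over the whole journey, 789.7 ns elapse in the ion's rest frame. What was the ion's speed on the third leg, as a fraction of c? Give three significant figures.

Leg 1: β = 0.703; γ = 1/√(1 − 0.703²) = 1/√0.5058 = 1.406; τ_1 = 460.9/1.406 = 327.8 ns.
Leg 2: β = 0.914; γ = 1/√(1 − 0.914²) = 1/√0.1646 = 2.465; τ_2 = 317.8/2.465 = 128.9 ns.
Leg 3: speed unknown; τ_3 = 524.8/γ_3.
Total proper time: 327.8 + 128.9 + τ_3 = 789.7, so τ_3 = 789.7 − 456.7 = 333.0 ns.
γ_3 = 524.8/333.0 = 1.576; β = √(1 − 1/γ²) = √0.5974.

β = 0.773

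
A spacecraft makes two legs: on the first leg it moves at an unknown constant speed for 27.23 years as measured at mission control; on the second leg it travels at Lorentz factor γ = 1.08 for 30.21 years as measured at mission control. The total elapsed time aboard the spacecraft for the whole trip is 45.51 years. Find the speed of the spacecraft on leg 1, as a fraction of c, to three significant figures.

Leg 1: speed unknown; τ_1 = 27.23/γ_1.
Leg 2: γ = 1.08; τ_2 = 30.21/1.080 = 27.97 years.
Total proper time: τ_1 + 27.97 = 45.51, so τ_1 = 45.51 − 27.97 = 17.54 years.
γ_1 = 27.23/17.54 = 1.553; β = √(1 − 1/γ²) = √0.5852.

β = 0.765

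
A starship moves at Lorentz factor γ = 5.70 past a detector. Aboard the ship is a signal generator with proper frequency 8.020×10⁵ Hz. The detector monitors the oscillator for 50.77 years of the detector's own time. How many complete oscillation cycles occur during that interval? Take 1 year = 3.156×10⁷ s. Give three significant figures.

N = 2.25×10¹⁴

γ = 5.70
During 50.77 years of lab time, the oscillator's proper time advances by τ = Δt/γ = 50.77/5.700 = 8.907 years = 2.811×10⁸ s.
N = f × τ = 8.020×10⁵ × 2.811×10⁸ = 2.254×10¹⁴.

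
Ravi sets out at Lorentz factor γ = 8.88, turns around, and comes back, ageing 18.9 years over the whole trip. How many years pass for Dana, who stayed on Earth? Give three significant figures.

Δt = 168 years

γ = 8.88
Earth-frame duration is the dilated interval: Δt = γτ = 8.880 × 18.9 years.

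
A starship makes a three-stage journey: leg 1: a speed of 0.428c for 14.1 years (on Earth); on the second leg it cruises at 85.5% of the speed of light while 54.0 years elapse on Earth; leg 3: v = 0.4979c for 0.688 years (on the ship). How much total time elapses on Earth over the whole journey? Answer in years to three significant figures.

Δt = 68.9 years

Leg 1: 14.1 years is already measured on Earth.
Leg 2: 54.0 years is already measured on Earth.
Leg 3: γ = 1/√(1 − 0.4979²) = 1/√0.7521 = 1.153; Δt_3 = 1.153 × 0.688 = 0.7933 years.
Total: 14.10 + 54.00 + 0.7933 years.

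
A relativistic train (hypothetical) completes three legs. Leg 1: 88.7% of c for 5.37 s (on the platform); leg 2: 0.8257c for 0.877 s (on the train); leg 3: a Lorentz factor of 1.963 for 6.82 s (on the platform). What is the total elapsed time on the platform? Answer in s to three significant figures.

Leg 1: 5.37 s is already measured on the platform.
Leg 2: γ = 1/√(1 − 0.8257²) = 1/√0.3182 = 1.773; Δt_2 = 1.773 × 0.877 = 1.555 s.
Leg 3: 6.82 s is already measured on the platform.
Total: 5.370 + 1.555 + 6.820 s.

Δt = 13.7 s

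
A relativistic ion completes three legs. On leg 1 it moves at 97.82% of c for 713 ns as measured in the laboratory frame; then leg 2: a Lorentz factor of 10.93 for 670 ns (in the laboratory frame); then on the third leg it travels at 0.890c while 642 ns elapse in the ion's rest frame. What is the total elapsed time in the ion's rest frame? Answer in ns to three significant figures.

Leg 1: β = 0.9782; γ = 1/√(1 − 0.9782²) = 1/√0.04312 = 4.815; τ_1 = 713/4.815 = 148.1 ns.
Leg 2: γ = 10.93; τ_2 = 670/10.93 = 61.30 ns.
Leg 3: 642 ns is already measured in the ion's rest frame.
Total: 148.1 + 61.30 + 642.0 ns.

τ = 851 ns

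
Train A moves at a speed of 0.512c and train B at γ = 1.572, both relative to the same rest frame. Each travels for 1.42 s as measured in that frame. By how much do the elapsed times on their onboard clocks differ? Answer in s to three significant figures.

|τ_A − τ_B| = 0.316 s

A: γ = 1/√(1 − 0.512²) = 1/√0.7379 = 1.164; τ_A = 1.42/1.164 = 1.220 s.
B: γ = 1.572; τ_B = 1.42/1.572 = 0.9033 s.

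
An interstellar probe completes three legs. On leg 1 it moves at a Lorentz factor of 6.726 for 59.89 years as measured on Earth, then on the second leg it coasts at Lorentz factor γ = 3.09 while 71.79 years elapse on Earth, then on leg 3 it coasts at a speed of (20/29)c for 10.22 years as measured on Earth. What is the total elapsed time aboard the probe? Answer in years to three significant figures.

τ = 39.5 years

Leg 1: γ = 6.726; τ_1 = 59.89/6.726 = 8.904 years.
Leg 2: γ = 3.09; τ_2 = 71.79/3.090 = 23.23 years.
Leg 3: γ = 1/√(1 − (20/29)²) = 29/21 ≈ 1.381; τ_3 = 10.22/1.381 = 7.401 years.
Total: 8.904 + 23.23 + 7.401 years.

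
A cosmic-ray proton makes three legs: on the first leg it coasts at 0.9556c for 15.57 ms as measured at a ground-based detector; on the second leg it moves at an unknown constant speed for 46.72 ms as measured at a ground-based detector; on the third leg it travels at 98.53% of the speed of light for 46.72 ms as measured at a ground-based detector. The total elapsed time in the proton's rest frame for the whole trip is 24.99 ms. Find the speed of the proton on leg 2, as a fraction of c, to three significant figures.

Leg 1: γ = 1/√(1 − 0.9556²) = 1/√0.08683 = 3.394; τ_1 = 15.57/3.394 = 4.588 ms.
Leg 2: speed unknown; τ_2 = 46.72/γ_2.
Leg 3: β = 0.9853; γ = 1/√(1 − 0.9853²) = 1/√0.02918 = 5.854; τ_3 = 46.72/5.854 = 7.981 ms.
Total proper time: 4.588 + τ_2 + 7.981 = 24.99, so τ_2 = 24.99 − 12.57 = 12.42 ms.
γ_2 = 46.72/12.42 = 3.761; β = √(1 − 1/γ²) = √0.9293.

β = 0.964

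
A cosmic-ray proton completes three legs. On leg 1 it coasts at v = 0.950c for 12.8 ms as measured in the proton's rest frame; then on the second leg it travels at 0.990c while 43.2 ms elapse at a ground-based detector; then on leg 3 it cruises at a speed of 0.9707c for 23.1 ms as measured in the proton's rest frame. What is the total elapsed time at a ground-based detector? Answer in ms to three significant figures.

Leg 1: γ = 1/√(1 − 0.950²) = 1/√0.09750 = 3.203; Δt_1 = 3.203 × 12.8 = 40.99 ms.
Leg 2: 43.2 ms is already measured at a ground-based detector.
Leg 3: γ = 1/√(1 − 0.9707²) = 1/√0.05774 = 4.162; Δt_3 = 4.162 × 23.1 = 96.13 ms.
Total: 40.99 + 43.20 + 96.13 ms.

Δt = 180 ms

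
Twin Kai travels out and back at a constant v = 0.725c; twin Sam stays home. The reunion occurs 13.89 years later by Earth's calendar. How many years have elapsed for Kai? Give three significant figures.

γ = 1/√(1 − 0.725²) = 1/√0.4744 = 1.452
Kai's clock measures proper time along the trip: τ = Δt/γ = 13.89/1.452 years.

τ = 9.57 years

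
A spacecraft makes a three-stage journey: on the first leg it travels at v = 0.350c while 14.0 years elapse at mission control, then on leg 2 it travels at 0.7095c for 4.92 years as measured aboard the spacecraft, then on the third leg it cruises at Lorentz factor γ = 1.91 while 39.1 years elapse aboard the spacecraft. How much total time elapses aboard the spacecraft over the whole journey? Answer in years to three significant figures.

τ = 57.1 years

Leg 1: γ = 1/√(1 − 0.350²) = 1/√0.8775 = 1.068; τ_1 = 14.0/1.068 = 13.11 years.
Leg 2: 4.92 years is already measured aboard the spacecraft.
Leg 3: 39.1 years is already measured aboard the spacecraft.
Total: 13.11 + 4.920 + 39.10 years.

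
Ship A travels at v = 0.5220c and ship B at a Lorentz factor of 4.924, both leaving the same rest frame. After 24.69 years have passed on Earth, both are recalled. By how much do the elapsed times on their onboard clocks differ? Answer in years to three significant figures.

|τ_A − τ_B| = 16.0 years

A: γ = 1/√(1 − 0.5220²) = 1/√0.7275 = 1.172; τ_A = 24.69/1.172 = 21.06 years.
B: γ = 4.924; τ_B = 24.69/4.924 = 5.014 years.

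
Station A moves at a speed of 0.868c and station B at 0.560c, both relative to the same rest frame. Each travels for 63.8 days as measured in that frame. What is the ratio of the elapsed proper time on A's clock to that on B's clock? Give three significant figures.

τ_A/τ_B = 0.599

A: γ = 1/√(1 − 0.868²) = 1/√0.2466 = 2.014. B: γ = 1/√(1 − 0.560²) = 1/√0.6864 = 1.207.
τ_A/τ_B = γ_B/γ_A = 1.207/2.014 = 0.5994, so τ_A/τ_B = 0.5994.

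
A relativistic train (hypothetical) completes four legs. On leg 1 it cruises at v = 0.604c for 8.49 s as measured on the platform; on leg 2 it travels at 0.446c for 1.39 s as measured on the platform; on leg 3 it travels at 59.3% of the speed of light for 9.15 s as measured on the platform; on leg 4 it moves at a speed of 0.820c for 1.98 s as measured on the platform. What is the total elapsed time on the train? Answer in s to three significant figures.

τ = 16.5 s

Leg 1: γ = 1/√(1 − 0.604²) = 1/√0.6352 = 1.255; τ_1 = 8.49/1.255 = 6.766 s.
Leg 2: γ = 1/√(1 − 0.446²) = 1/√0.8011 = 1.117; τ_2 = 1.39/1.117 = 1.244 s.
Leg 3: β = 0.593; γ = 1/√(1 − 0.593²) = 1/√0.6484 = 1.242; τ_3 = 9.15/1.242 = 7.368 s.
Leg 4: γ = 1/√(1 − 0.820²) = 1/√0.3276 = 1.747; τ_4 = 1.98/1.747 = 1.133 s.
Total: 6.766 + 1.244 + 7.368 + 1.133 s.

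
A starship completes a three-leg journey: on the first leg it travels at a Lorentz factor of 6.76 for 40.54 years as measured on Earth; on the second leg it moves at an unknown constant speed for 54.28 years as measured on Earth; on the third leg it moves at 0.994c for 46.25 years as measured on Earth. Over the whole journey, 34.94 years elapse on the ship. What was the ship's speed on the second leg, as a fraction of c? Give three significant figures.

β = 0.898

Leg 1: γ = 6.76; τ_1 = 40.54/6.760 = 5.997 years.
Leg 2: speed unknown; τ_2 = 54.28/γ_2.
Leg 3: γ = 1/√(1 − 0.994²) = 1/√0.01196 = 9.142; τ_3 = 46.25/9.142 = 5.059 years.
Total proper time: 5.997 + τ_2 + 5.059 = 34.94, so τ_2 = 34.94 − 11.06 = 23.88 years.
γ_2 = 54.28/23.88 = 2.273; β = √(1 − 1/γ²) = √0.8064.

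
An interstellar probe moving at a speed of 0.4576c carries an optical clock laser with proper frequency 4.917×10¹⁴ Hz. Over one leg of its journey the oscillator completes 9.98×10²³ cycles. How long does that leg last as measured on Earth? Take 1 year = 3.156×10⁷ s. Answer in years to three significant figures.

γ = 1/√(1 − 0.4576²) = 1/√0.7906 = 1.125
Proper time for N cycles: τ = N/f = 9.98×10²³/(4.917×10¹⁴) = 2.030×10⁹ s = 64.31 years.
Lab-frame duration Δt = γτ = 1.125 × 64.31 = 72.33 years.

Δt = 72.3 years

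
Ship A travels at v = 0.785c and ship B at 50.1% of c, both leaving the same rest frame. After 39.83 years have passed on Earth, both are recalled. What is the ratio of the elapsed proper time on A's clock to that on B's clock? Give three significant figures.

τ_A/τ_B = 0.716

A: γ = 1/√(1 − 0.785²) = 1/√0.3838 = 1.614. B: β = 0.501; γ = 1/√(1 − 0.501²) = 1/√0.7490 = 1.155.
τ_A/τ_B = γ_B/γ_A = 1.155/1.614 = 0.7158, so τ_A/τ_B = 0.7158.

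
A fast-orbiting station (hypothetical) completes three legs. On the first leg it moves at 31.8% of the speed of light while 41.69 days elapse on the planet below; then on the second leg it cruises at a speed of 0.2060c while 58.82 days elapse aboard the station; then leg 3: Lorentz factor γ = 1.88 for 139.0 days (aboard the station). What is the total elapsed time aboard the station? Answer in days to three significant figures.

τ = 237 days

Leg 1: β = 0.318; γ = 1/√(1 − 0.318²) = 1/√0.8989 = 1.055; τ_1 = 41.69/1.055 = 39.53 days.
Leg 2: 58.82 days is already measured aboard the station.
Leg 3: 139.0 days is already measured aboard the station.
Total: 39.53 + 58.82 + 139.0 days.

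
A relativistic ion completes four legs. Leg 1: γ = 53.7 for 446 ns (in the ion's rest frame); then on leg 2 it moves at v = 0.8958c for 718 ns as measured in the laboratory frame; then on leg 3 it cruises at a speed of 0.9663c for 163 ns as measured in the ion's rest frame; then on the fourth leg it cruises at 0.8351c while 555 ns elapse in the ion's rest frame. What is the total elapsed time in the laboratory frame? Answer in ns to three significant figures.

Leg 1: γ = 53.7; Δt_1 = 53.70 × 446 = 2.395×10⁴ ns.
Leg 2: 718 ns is already measured in the laboratory frame.
Leg 3: γ = 1/√(1 − 0.9663²) = 1/√0.06626 = 3.885; Δt_3 = 3.885 × 163 = 633.2 ns.
Leg 4: γ = 1/√(1 − 0.8351²) = 1/√0.3026 = 1.818; Δt_4 = 1.818 × 555 = 1009 ns.
Total: 2.395×10⁴ + 718.0 + 633.2 + 1009 ns.

Δt = 2.63×10⁴ ns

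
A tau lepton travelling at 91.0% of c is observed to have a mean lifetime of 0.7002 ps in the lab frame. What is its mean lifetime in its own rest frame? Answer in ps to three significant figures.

β = 0.910; γ = 1/√(1 − 0.910²) = 1/√0.1719 = 2.412
The lab-frame lifetime is the dilated interval; the proper lifetime is τ₀ = Δt/γ = 0.7002/2.412 ps.

τ₀ = 0.290 ps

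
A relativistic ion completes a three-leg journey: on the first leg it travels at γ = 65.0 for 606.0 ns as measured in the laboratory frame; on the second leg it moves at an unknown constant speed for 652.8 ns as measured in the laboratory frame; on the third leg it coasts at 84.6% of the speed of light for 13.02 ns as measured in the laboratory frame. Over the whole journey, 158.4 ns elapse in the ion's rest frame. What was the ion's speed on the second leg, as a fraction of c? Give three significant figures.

β = 0.976

Leg 1: γ = 65.0; τ_1 = 606.0/65.00 = 9.323 ns.
Leg 2: speed unknown; τ_2 = 652.8/γ_2.
Leg 3: β = 0.846; γ = 1/√(1 − 0.846²) = 1/√0.2843 = 1.876; τ_3 = 13.02/1.876 = 6.942 ns.
Total proper time: 9.323 + τ_2 + 6.942 = 158.4, so τ_2 = 158.4 − 16.27 = 142.1 ns.
γ_2 = 652.8/142.1 = 4.593; β = √(1 − 1/γ²) = √0.9526.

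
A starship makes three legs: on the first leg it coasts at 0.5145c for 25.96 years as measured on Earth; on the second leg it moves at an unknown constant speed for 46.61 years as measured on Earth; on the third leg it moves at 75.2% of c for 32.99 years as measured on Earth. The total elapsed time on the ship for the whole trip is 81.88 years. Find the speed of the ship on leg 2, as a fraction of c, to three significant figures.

β = 0.583

Leg 1: γ = 1/√(1 − 0.5145²) = 1/√0.7353 = 1.166; τ_1 = 25.96/1.166 = 22.26 years.
Leg 2: speed unknown; τ_2 = 46.61/γ_2.
Leg 3: β = 0.752; γ = 1/√(1 − 0.752²) = 1/√0.4345 = 1.517; τ_3 = 32.99/1.517 = 21.75 years.
Total proper time: 22.26 + τ_2 + 21.75 = 81.88, so τ_2 = 81.88 − 44.01 = 37.87 years.
γ_2 = 46.61/37.87 = 1.231; β = √(1 − 1/γ²) = √0.3397.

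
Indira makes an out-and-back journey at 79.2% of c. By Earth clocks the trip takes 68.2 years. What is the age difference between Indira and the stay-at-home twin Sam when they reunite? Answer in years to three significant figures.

Δt − τ = 26.6 years

β = 0.792; γ = 1/√(1 − 0.792²) = 1/√0.3727 = 1.638
Indira's elapsed proper time: τ = 68.2/1.638 = 41.64 years.
Age gap = Δt − τ = 68.2 − 41.64 years.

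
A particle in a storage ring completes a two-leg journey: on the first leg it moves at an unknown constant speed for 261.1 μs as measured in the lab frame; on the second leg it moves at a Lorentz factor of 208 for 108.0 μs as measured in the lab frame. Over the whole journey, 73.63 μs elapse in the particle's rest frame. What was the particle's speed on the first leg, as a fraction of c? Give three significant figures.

β = 0.960

Leg 1: speed unknown; τ_1 = 261.1/γ_1.
Leg 2: γ = 208; τ_2 = 108.0/208.0 = 0.5192 μs.
Total proper time: τ_1 + 0.5192 = 73.63, so τ_1 = 73.63 − 0.5192 = 73.11 μs.
γ_1 = 261.1/73.11 = 3.571; β = √(1 − 1/γ²) = √0.9216.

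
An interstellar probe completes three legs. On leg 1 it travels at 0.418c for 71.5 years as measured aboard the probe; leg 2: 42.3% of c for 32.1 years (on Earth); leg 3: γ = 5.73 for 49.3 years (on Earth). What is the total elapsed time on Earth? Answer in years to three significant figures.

Δt = 160 years

Leg 1: γ = 1/√(1 − 0.418²) = 1/√0.8253 = 1.101; Δt_1 = 1.101 × 71.5 = 78.71 years.
Leg 2: 32.1 years is already measured on Earth.
Leg 3: 49.3 years is already measured on Earth.
Total: 78.71 + 32.10 + 49.30 years.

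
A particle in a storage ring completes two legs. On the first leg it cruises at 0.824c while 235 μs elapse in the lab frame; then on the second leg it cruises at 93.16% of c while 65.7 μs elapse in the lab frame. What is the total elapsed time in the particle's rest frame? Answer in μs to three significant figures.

τ = 157 μs

Leg 1: γ = 1/√(1 − 0.824²) = 1/√0.3210 = 1.765; τ_1 = 235/1.765 = 133.1 μs.
Leg 2: β = 0.9316; γ = 1/√(1 − 0.9316²) = 1/√0.1321 = 2.751; τ_2 = 65.7/2.751 = 23.88 μs.
Total: 133.1 + 23.88 μs.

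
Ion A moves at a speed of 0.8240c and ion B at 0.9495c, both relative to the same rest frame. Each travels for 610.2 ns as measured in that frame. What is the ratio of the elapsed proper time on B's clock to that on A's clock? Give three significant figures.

A: γ = 1/√(1 − 0.8240²) = 1/√0.3210 = 1.765. B: γ = 1/√(1 − 0.9495²) = 1/√0.09845 = 3.187.
τ_A/τ_B = γ_B/γ_A = 3.187/1.765 = 1.806, so τ_B/τ_A = 0.5538.

τ_B/τ_A = 0.554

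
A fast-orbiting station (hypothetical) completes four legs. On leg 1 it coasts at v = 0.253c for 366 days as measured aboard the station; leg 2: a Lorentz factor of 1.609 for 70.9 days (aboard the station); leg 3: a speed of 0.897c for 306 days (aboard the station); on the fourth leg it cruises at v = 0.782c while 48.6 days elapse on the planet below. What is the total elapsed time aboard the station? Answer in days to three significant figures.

Leg 1: 366 days is already measured aboard the station.
Leg 2: 70.9 days is already measured aboard the station.
Leg 3: 306 days is already measured aboard the station.
Leg 4: γ = 1/√(1 − 0.782²) = 1/√0.3885 = 1.604; τ_4 = 48.6/1.604 = 30.29 days.
Total: 366.0 + 70.90 + 306.0 + 30.29 days.

τ = 773 days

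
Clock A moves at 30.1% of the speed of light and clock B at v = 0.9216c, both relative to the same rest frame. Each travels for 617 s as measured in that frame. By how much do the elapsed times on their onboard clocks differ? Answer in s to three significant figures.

A: β = 0.301; γ = 1/√(1 − 0.301²) = 1/√0.9094 = 1.049; τ_A = 617/1.049 = 588.4 s.
B: γ = 1/√(1 − 0.9216²) = 1/√0.1507 = 2.576; τ_B = 617/2.576 = 239.5 s.

|τ_A − τ_B| = 349 s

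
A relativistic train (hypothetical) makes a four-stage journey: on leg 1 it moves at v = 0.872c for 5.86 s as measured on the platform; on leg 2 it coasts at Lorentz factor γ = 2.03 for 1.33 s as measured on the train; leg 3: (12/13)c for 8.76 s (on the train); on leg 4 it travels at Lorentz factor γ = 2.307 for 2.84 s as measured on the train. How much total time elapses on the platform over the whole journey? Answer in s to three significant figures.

Δt = 37.9 s

Leg 1: 5.86 s is already measured on the platform.
Leg 2: γ = 2.03; Δt_2 = 2.030 × 1.33 = 2.700 s.
Leg 3: γ = 1/√(1 − (12/13)²) = 13/5 = 2.600; Δt_3 = 2.600 × 8.76 = 22.78 s.
Leg 4: γ = 2.307; Δt_4 = 2.307 × 2.84 = 6.552 s.
Total: 5.860 + 2.700 + 22.78 + 6.552 s.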